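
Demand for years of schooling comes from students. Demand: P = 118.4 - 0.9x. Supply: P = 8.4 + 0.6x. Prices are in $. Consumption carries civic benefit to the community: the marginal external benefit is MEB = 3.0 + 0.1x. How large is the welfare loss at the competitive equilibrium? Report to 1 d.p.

DWL = $38.1

Market equilibrium (private): 8.4 + 0.6x = 118.4 - 0.9x → x_m = 73.3333.
Social marginal benefit = demand + MEB = 121.4 - 0.8x.
Set SMB = MC: 121.4 - 0.8x = 8.4 + 0.6x → x* = 80.7143.
The loss is the area between SMB and MC from x* to x_m; with linear curves that's a triangle of height MEB(x_m).
DWL = ½ × 7.3810 × 10.3333 = 38.1350.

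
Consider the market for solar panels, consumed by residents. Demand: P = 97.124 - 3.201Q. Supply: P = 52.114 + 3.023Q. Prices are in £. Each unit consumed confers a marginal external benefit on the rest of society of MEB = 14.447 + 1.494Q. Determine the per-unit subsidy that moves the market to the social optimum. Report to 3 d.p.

subsidy = £33.227 per unit

Social marginal benefit = demand + MEB = 111.571 - 1.707Q.
Set SMB = MC: 111.571 - 1.707Q = 52.114 + 3.023Q → Q* = 12.5702.
The Pigouvian subsidy equals MEB at Q*: 14.447 + 1.494×12.5702 = 33.2269.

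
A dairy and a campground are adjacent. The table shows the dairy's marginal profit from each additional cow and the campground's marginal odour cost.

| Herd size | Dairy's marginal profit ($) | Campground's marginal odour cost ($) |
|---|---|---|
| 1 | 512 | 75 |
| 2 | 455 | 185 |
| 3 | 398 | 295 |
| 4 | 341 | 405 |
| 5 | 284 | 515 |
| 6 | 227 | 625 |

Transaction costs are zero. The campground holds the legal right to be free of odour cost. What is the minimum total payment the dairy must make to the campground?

$555

Efficient level: marginal profit ≥ marginal odour cost through level 3, so k* = 3.
With the campground holding the right, the dairy must at least compensate total damage at k*: 75 + 185 + 295 = 555.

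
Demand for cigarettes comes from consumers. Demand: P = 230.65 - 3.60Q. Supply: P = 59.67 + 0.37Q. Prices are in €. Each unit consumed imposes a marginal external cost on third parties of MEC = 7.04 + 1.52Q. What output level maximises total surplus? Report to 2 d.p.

Social marginal benefit = demand − MEC = 223.61 - 5.12Q.
Set SMB = MC: 223.61 - 5.12Q = 59.67 + 0.37Q → Q* = 29.8616.

Q* = 29.86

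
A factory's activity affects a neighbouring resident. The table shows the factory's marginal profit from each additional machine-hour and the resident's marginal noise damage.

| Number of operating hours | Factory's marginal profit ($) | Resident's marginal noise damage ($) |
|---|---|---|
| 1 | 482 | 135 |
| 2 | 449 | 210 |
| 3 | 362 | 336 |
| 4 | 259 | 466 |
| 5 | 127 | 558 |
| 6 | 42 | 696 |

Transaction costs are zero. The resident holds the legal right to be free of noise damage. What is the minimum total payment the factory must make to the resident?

$681

Efficient level: marginal profit ≥ marginal noise damage through level 3, so k* = 3.
With the resident holding the right, the factory must at least compensate total damage at k*: 135 + 210 + 336 = 681.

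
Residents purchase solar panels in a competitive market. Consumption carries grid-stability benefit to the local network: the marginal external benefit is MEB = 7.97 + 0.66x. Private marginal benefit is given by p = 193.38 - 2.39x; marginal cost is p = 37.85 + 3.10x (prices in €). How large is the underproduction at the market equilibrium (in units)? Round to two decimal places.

Market equilibrium (private): 37.85 + 3.10x = 193.38 - 2.39x → x_m = 28.3297.
Social marginal benefit = demand + MEB = 201.35 - 1.73x.
Set SMB = MC: 201.35 - 1.73x = 37.85 + 3.10x → x* = 33.8509.
Gap = |28.3297 − 33.8509| = 5.5212.

5.52 units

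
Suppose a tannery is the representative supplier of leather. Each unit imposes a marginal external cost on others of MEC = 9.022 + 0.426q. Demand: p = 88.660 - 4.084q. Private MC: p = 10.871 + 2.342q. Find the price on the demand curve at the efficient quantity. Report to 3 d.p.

Social marginal cost = private MC + MEC = 19.893 + 2.768q.
Set SMC = demand: 19.893 + 2.768q = 88.660 - 4.084q → q* = 10.0360.
Consumer price on the demand curve at q*: 88.660 − 4.084×10.0360 = 47.6730.

P = 47.673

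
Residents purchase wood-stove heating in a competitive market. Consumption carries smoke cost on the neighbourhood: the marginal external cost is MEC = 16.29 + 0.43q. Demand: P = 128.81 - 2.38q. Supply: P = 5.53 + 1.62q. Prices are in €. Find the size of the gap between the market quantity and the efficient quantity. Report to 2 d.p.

Market equilibrium (private): 5.53 + 1.62q = 128.81 - 2.38q → q_m = 30.8200.
Social marginal benefit = demand − MEC = 112.52 - 2.81q.
Set SMB = MC: 112.52 - 2.81q = 5.53 + 1.62q → q* = 24.1512.
Gap = |30.8200 − 24.1512| = 6.6688.

6.67 units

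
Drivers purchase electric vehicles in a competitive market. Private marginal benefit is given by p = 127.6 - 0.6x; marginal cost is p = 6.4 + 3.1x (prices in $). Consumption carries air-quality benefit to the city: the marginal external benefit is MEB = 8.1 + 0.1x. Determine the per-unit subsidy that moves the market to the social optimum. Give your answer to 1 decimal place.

subsidy = $11.7 per unit

Social marginal benefit = demand + MEB = 135.7 - 0.5x.
Set SMB = MC: 135.7 - 0.5x = 6.4 + 3.1x → x* = 35.9167.
The Pigouvian subsidy equals MEB at x*: 8.1 + 0.1×35.9167 = 11.6917.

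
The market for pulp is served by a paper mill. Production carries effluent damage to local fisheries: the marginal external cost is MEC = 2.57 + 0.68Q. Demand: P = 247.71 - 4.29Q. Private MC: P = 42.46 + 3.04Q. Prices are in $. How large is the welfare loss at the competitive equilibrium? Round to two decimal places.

Market equilibrium (private): 42.46 + 3.04Q = 247.71 - 4.29Q → Q_m = 28.0014.
Social marginal cost = private MC + MEC = 45.03 + 3.72Q.
Set SMC = demand: 45.03 + 3.72Q = 247.71 - 4.29Q → Q* = 25.3034.
Between Q* and Q_m the wedge SMC − demand runs linearly from 0 to MEC(Q_m), so the loss is a triangle.
DWL = ½ × 2.6980 × 21.6109 = 29.1531.

DWL = $29.15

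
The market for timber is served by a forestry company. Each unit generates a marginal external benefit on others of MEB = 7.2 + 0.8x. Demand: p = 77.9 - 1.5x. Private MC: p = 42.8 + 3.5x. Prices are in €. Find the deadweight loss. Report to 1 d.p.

Market equilibrium (private): 42.8 + 3.5x = 77.9 - 1.5x → x_m = 7.0200.
Social marginal cost = private MC − MEB = 35.6 + 2.7x.
Set SMC = demand: 35.6 + 2.7x = 77.9 - 1.5x → x* = 10.0714.
The loss is the area between SMC and demand from x* to x_m; with linear curves that's a triangle of height MEB(x_m).
DWL = ½ × 3.0514 × 12.8160 = 19.5534.

DWL = €19.6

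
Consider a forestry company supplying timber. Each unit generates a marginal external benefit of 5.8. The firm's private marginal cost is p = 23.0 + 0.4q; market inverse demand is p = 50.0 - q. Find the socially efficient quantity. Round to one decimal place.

Social marginal cost = private MC − MEB = 17.2 + 0.4q.
Set SMC = demand: 17.2 + 0.4q = 50.0 - q → q* = 23.4286.

q* = 23.4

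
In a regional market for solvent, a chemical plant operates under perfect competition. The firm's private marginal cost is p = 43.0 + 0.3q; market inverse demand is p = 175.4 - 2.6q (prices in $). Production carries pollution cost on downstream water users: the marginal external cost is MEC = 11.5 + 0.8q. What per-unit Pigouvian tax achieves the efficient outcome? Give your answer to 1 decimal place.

tax = $37.6 per unit

Social marginal cost = private MC + MEC = 54.5 + 1.1q.
Set SMC = demand: 54.5 + 1.1q = 175.4 - 2.6q → q* = 32.6757.
The Pigouvian tax equals MEC at q*: 11.5 + 0.8×32.6757 = 37.6406.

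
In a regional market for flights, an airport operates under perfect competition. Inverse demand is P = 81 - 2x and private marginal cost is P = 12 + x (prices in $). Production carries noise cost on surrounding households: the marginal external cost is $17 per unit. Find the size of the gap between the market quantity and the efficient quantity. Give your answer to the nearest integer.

6 units

Market equilibrium (private): 12 + x = 81 - 2x → x_m = 23.0000.
Social marginal cost = private MC + MEC = 29 + x.
Set SMC = demand: 29 + x = 81 - 2x → x* = 17.3333.
Gap = |23.0000 − 17.3333| = 5.6667.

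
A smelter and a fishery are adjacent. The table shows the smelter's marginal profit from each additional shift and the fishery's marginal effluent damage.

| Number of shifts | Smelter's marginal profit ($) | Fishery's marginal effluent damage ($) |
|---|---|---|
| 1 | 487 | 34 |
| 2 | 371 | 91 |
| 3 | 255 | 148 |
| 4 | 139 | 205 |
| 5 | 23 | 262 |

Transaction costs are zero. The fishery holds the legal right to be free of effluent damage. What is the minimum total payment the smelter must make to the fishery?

$273

Efficient level: marginal profit ≥ marginal effluent damage through level 3, so k* = 3.
With the fishery holding the right, the smelter must at least compensate total damage at k*: 34 + 91 + 148 = 273.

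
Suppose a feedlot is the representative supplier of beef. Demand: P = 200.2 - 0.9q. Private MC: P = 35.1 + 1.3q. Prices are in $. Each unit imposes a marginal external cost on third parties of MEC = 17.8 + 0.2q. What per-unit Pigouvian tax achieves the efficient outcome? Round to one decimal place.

tax = $30.1 per unit

Social marginal cost = private MC + MEC = 52.9 + 1.5q.
Set SMC = demand: 52.9 + 1.5q = 200.2 - 0.9q → q* = 61.3750.
The Pigouvian tax equals MEC at q*: 17.8 + 0.2×61.3750 = 30.0750.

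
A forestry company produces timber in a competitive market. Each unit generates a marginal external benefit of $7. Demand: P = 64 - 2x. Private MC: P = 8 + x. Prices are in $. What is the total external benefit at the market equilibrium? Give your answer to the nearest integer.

$131

Market equilibrium (private): 8 + x = 64 - 2x → x_m = 18.6667.
Total external benefit = MEB × x_m = 7 × 18.6667 = 130.6669.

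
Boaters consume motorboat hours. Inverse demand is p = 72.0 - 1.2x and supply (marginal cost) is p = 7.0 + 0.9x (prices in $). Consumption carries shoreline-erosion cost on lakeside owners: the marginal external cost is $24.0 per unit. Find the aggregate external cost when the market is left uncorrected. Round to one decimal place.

Market equilibrium (private): 7.0 + 0.9x = 72.0 - 1.2x → x_m = 30.9524.
Total external cost = MEC × x_m = 24.0 × 30.9524 = 742.8576.

$742.9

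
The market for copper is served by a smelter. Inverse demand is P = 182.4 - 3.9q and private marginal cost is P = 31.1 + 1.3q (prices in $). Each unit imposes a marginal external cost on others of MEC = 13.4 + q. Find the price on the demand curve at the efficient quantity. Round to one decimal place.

Social marginal cost = private MC + MEC = 44.5 + 2.3q.
Set SMC = demand: 44.5 + 2.3q = 182.4 - 3.9q → q* = 22.2419.
Consumer price on the demand curve at q*: 182.4 − 3.9×22.2419 = 95.6566.

P = $95.7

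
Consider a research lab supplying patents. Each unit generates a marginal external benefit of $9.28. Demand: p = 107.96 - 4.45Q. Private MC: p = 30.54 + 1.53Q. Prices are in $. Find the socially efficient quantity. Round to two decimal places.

Social marginal cost = private MC − MEB = 21.26 + 1.53Q.
Set SMC = demand: 21.26 + 1.53Q = 107.96 - 4.45Q → Q* = 14.4983.

Q* = 14.50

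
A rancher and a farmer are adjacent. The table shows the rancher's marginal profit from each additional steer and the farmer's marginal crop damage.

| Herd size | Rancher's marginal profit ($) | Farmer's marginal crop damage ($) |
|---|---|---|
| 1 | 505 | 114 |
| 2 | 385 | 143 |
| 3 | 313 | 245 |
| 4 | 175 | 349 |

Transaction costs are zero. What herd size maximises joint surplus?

Bargaining reaches the level where marginal profit last exceeds marginal crop damage.
That holds through level 3 (313 ≥ 245) but not at 4 (175 < 349).

3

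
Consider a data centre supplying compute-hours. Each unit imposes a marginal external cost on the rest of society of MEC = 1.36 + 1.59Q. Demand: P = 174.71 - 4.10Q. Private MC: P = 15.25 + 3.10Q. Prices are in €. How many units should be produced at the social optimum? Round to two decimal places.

Q* = 17.99

Social marginal cost = private MC + MEC = 16.61 + 4.69Q.
Set SMC = demand: 16.61 + 4.69Q = 174.71 - 4.10Q → Q* = 17.9863.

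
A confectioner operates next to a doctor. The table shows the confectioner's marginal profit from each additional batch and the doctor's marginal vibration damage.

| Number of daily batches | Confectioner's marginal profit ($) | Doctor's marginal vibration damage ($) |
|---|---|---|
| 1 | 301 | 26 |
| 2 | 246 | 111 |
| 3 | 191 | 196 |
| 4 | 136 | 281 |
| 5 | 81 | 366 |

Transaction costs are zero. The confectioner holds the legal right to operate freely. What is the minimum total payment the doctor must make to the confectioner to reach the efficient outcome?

$408

Left alone the confectioner would choose level 5 (marginal profit stays positive).
Efficient level: k* = 2 (marginal profit ≥ marginal vibration damage through 2).
The doctor must at least cover the confectioner's forgone profit from cutting 5→2: 191 + 136 + 81 = 408.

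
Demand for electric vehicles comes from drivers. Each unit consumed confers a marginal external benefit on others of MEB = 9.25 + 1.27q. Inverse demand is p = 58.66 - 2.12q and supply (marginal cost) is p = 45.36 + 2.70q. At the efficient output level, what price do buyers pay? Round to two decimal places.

P = 45.19

Social marginal benefit = demand + MEB = 67.91 - 0.85q.
Set SMB = MC: 67.91 - 0.85q = 45.36 + 2.70q → q* = 6.3521.
Consumer price on the demand curve at q*: 58.66 − 2.12×6.3521 = 45.1935.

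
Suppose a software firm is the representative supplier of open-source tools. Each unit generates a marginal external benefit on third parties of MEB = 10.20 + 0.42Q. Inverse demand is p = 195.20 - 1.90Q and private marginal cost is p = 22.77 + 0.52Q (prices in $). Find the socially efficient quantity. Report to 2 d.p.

Social marginal cost = private MC − MEB = 12.57 + 0.10Q.
Set SMC = demand: 12.57 + 0.10Q = 195.20 - 1.90Q → Q* = 91.3150.

Q* = 91.32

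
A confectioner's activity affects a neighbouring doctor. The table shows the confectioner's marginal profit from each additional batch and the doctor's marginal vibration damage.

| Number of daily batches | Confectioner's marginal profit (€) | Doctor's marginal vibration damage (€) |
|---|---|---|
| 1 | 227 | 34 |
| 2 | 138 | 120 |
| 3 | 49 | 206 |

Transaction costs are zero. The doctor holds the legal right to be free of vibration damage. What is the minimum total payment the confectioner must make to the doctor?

Efficient level: marginal profit ≥ marginal vibration damage through level 2, so k* = 2.
With the doctor holding the right, the confectioner must at least compensate total damage at k*: 34 + 120 = 154.

€154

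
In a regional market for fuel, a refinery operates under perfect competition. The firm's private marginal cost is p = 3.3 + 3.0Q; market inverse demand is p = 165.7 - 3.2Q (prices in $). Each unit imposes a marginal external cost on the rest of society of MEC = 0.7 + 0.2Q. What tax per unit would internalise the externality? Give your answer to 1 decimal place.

tax = $5.8 per unit

Social marginal cost = private MC + MEC = 4.0 + 3.2Q.
Set SMC = demand: 4.0 + 3.2Q = 165.7 - 3.2Q → Q* = 25.2656.
The Pigouvian tax equals MEC at Q*: 0.7 + 0.2×25.2656 = 5.7531.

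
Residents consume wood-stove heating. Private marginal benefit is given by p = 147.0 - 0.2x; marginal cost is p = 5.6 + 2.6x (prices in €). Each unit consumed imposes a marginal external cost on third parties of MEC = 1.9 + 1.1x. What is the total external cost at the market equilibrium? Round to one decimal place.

Market equilibrium (private): 5.6 + 2.6x = 147.0 - 0.2x → x_m = 50.5000.
Total external cost = ∫₀^{x_m} (1.9 + 1.1x) dx = 1.9×50.5000 + ½×1.1×50.5000² = 1498.5875.

€1498.6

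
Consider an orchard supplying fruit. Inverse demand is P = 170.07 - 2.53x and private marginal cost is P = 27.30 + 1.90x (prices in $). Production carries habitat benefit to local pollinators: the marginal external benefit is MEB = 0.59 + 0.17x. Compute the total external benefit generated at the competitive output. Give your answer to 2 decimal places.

Market equilibrium (private): 27.30 + 1.90x = 170.07 - 2.53x → x_m = 32.2280.
Total external benefit = ∫₀^{x_m} (0.59 + 0.17x) dx = 0.59×32.2280 + ½×0.17×32.2280² = 107.2993.

$107.30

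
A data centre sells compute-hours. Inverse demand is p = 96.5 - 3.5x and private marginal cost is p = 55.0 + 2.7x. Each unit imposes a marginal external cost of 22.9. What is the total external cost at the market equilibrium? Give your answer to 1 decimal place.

153.3

Market equilibrium (private): 55.0 + 2.7x = 96.5 - 3.5x → x_m = 6.6935.
Total external cost = MEC × x_m = 22.9 × 6.6935 = 153.2812.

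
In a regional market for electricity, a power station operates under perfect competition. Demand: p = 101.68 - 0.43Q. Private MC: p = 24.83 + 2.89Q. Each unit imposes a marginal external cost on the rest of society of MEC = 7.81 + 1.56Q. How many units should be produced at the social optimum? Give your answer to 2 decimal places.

Q* = 14.15

Social marginal cost = private MC + MEC = 32.64 + 4.45Q.
Set SMC = demand: 32.64 + 4.45Q = 101.68 - 0.43Q → Q* = 14.1475.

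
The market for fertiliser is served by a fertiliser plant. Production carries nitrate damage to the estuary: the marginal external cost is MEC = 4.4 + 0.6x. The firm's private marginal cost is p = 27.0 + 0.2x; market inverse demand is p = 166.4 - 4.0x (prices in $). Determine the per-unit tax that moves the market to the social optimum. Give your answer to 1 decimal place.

Social marginal cost = private MC + MEC = 31.4 + 0.8x.
Set SMC = demand: 31.4 + 0.8x = 166.4 - 4.0x → x* = 28.1250.
The Pigouvian tax equals MEC at x*: 4.4 + 0.6×28.1250 = 21.2750.

tax = $21.3 per unit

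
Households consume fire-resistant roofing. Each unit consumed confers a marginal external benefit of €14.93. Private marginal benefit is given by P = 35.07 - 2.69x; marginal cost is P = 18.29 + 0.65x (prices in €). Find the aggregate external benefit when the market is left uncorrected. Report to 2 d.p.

€75.01

Market equilibrium (private): 18.29 + 0.65x = 35.07 - 2.69x → x_m = 5.0240.
Total external benefit = MEB × x_m = 14.93 × 5.0240 = 75.0083.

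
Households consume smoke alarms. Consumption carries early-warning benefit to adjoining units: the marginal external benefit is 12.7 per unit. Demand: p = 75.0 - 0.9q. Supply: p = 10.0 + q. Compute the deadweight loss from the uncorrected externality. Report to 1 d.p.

Market equilibrium (private): 10.0 + q = 75.0 - 0.9q → q_m = 34.2105.
Social marginal benefit = demand + MEB = 87.7 - 0.9q.
Set SMB = MC: 87.7 - 0.9q = 10.0 + q → q* = 40.8947.
The welfare-loss triangle has base |q_m − q*| and height MEB(q_m) (the vertical gap between SMB and MC is zero at q* and MEB at q_m).
DWL = ½ × 6.6842 × 12.7000 = 42.4447.

DWL = 42.4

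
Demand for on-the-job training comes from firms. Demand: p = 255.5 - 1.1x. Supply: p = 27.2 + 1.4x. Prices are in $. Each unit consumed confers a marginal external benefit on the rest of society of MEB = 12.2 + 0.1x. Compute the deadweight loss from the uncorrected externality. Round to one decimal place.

DWL = $94.8

Market equilibrium (private): 27.2 + 1.4x = 255.5 - 1.1x → x_m = 91.3200.
Social marginal benefit = demand + MEB = 267.7 - x.
Set SMB = MC: 267.7 - x = 27.2 + 1.4x → x* = 100.2083.
Between x* and x_m the wedge SMB − MC runs linearly from 0 to MEB(x_m), so the loss is a triangle.
DWL = ½ × 8.8883 × 21.3320 = 94.8026.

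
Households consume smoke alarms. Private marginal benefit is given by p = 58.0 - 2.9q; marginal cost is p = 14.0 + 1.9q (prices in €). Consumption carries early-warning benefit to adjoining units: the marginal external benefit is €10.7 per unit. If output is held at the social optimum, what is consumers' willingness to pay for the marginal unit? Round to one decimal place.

P = €25.0

Social marginal benefit = demand + MEB = 68.7 - 2.9q.
Set SMB = MC: 68.7 - 2.9q = 14.0 + 1.9q → q* = 11.3958.
Consumer price on the demand curve at q*: 58.0 − 2.9×11.3958 = 24.9522.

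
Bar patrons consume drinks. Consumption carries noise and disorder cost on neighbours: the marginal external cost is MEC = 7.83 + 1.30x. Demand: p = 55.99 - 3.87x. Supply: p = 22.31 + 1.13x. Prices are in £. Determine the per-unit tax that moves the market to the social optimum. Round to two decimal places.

Social marginal benefit = demand − MEC = 48.16 - 5.17x.
Set SMB = MC: 48.16 - 5.17x = 22.31 + 1.13x → x* = 4.1032.
The Pigouvian tax equals MEC at x*: 7.83 + 1.30×4.1032 = 13.1642.

tax = £13.16 per unit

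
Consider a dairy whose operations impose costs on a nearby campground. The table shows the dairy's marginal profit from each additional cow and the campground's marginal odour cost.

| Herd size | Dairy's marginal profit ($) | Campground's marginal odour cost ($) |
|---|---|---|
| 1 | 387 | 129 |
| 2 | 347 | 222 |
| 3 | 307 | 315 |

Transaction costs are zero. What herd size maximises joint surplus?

Bargaining reaches the level where marginal profit last exceeds marginal odour cost.
That holds through level 2 (347 ≥ 222) but not at 3 (307 < 315).

2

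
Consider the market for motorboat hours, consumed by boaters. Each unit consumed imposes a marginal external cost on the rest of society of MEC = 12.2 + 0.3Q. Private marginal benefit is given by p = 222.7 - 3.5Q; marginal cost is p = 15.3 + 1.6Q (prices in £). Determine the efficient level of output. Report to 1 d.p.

Q* = 36.1

Social marginal benefit = demand − MEC = 210.5 - 3.8Q.
Set SMB = MC: 210.5 - 3.8Q = 15.3 + 1.6Q → Q* = 36.1481.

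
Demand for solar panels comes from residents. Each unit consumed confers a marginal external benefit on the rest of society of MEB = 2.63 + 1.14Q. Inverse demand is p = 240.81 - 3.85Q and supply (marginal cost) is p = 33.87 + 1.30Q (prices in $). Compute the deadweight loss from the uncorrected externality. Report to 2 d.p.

Market equilibrium (private): 33.87 + 1.30Q = 240.81 - 3.85Q → Q_m = 40.1825.
Social marginal benefit = demand + MEB = 243.44 - 2.71Q.
Set SMB = MC: 243.44 - 2.71Q = 33.87 + 1.30Q → Q* = 52.2618.
Between Q* and Q_m the wedge SMB − MC runs linearly from 0 to MEB(Q_m), so the loss is a triangle.
DWL = ½ × 12.0793 × 48.4381 = 292.5492.

DWL = $292.55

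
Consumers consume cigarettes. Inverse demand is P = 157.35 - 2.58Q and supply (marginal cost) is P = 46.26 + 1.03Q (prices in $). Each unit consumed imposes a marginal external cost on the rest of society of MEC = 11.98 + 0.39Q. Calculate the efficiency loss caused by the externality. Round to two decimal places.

Market equilibrium (private): 46.26 + 1.03Q = 157.35 - 2.58Q → Q_m = 30.7729.
Social marginal benefit = demand − MEC = 145.37 - 2.97Q.
Set SMB = MC: 145.37 - 2.97Q = 46.26 + 1.03Q → Q* = 24.7775.
The loss is the area between SMB and MC from Q* to Q_m; with linear curves that's a triangle of height MEC(Q_m).
DWL = ½ × 5.9954 × 23.9814 = 71.8890.

DWL = $71.89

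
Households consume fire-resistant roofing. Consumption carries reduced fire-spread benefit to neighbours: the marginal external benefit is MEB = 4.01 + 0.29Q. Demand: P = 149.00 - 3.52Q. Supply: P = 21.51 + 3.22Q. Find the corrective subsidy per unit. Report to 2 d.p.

Social marginal benefit = demand + MEB = 153.01 - 3.23Q.
Set SMB = MC: 153.01 - 3.23Q = 21.51 + 3.22Q → Q* = 20.3876.
The Pigouvian subsidy equals MEB at Q*: 4.01 + 0.29×20.3876 = 9.9224.

subsidy = 9.92 per unit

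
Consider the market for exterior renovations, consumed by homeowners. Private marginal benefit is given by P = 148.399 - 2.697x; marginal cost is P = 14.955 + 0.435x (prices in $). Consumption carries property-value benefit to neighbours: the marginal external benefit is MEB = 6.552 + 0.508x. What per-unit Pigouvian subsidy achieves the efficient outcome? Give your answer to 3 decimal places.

subsidy = $33.655 per unit

Social marginal benefit = demand + MEB = 154.951 - 2.189x.
Set SMB = MC: 154.951 - 2.189x = 14.955 + 0.435x → x* = 53.3521.
The Pigouvian subsidy equals MEB at x*: 6.552 + 0.508×53.3521 = 33.6549.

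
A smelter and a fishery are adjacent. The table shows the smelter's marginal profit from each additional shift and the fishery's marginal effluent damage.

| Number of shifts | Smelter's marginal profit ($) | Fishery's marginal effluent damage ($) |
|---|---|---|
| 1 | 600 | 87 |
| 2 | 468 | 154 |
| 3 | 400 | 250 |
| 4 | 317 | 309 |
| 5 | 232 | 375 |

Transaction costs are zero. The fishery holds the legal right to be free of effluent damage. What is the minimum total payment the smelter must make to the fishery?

$800

Efficient level: marginal profit ≥ marginal effluent damage through level 4, so k* = 4.
With the fishery holding the right, the smelter must at least compensate total damage at k*: 87 + 154 + 250 + 309 = 800.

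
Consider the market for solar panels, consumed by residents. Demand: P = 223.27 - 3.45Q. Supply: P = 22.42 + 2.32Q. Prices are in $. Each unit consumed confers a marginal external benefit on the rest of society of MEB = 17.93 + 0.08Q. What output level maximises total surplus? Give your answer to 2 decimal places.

Q* = 38.45

Social marginal benefit = demand + MEB = 241.20 - 3.37Q.
Set SMB = MC: 241.20 - 3.37Q = 22.42 + 2.32Q → Q* = 38.4499.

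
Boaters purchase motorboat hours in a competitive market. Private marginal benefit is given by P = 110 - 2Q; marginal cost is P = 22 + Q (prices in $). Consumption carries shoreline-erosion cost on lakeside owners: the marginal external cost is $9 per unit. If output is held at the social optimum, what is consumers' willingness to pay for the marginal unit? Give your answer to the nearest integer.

P = $57

Social marginal benefit = demand − MEC = 101 - 2Q.
Set SMB = MC: 101 - 2Q = 22 + Q → Q* = 26.3333.
Consumer price on the demand curve at Q*: 110 − 2×26.3333 = 57.3334.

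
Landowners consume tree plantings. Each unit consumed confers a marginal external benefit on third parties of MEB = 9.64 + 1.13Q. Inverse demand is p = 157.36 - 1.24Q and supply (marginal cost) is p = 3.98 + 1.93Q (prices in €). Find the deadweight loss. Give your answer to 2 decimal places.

Market equilibrium (private): 3.98 + 1.93Q = 157.36 - 1.24Q → Q_m = 48.3849.
Social marginal benefit = demand + MEB = 167.00 - 0.11Q.
Set SMB = MC: 167.00 - 0.11Q = 3.98 + 1.93Q → Q* = 79.9118.
Between Q* and Q_m the wedge SMB − MC runs linearly from 0 to MEB(Q_m), so the loss is a triangle.
DWL = ½ × 31.5269 × 64.3149 = 1013.8247.

DWL = €1013.82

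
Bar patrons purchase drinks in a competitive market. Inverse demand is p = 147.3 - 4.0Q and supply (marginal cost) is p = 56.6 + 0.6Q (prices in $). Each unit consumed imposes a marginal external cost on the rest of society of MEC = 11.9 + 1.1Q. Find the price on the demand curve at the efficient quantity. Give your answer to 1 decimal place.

P = $92.0

Social marginal benefit = demand − MEC = 135.4 - 5.1Q.
Set SMB = MC: 135.4 - 5.1Q = 56.6 + 0.6Q → Q* = 13.8246.
Consumer price on the demand curve at Q*: 147.3 − 4.0×13.8246 = 92.0016.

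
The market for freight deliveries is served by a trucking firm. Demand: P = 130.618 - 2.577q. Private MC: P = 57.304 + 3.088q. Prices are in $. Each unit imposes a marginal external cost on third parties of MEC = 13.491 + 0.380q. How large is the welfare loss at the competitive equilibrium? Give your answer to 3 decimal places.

DWL = $28.030

Market equilibrium (private): 57.304 + 3.088q = 130.618 - 2.577q → q_m = 12.9416.
Social marginal cost = private MC + MEC = 70.795 + 3.468q.
Set SMC = demand: 70.795 + 3.468q = 130.618 - 2.577q → q* = 9.8963.
The welfare-loss triangle has base |q_m − q*| and height MEC(q_m) (the vertical gap between SMC and demand is zero at q* and MEC at q_m).
DWL = ½ × 3.0453 × 18.4088 = 28.0302.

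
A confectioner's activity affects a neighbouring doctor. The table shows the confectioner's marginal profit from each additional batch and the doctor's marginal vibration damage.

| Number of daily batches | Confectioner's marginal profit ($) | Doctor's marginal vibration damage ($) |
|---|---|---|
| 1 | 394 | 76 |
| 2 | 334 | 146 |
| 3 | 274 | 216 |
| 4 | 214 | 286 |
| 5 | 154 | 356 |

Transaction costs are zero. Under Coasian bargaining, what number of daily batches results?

3

Bargaining reaches the level where marginal profit last exceeds marginal vibration damage.
That holds through level 3 (274 ≥ 216) but not at 4 (214 < 286).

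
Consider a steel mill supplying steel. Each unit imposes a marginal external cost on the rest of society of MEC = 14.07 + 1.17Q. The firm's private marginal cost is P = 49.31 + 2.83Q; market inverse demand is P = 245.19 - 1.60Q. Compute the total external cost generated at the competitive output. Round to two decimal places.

1765.87

Market equilibrium (private): 49.31 + 2.83Q = 245.19 - 1.60Q → Q_m = 44.2167.
Total external cost = ∫₀^{Q_m} (14.07 + 1.17Q) dQ = 14.07×44.2167 + ½×1.17×44.2167² = 1765.8722.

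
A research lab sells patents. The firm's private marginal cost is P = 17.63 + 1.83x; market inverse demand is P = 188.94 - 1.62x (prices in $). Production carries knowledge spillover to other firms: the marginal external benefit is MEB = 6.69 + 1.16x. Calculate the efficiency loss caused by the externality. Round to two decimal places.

Market equilibrium (private): 17.63 + 1.83x = 188.94 - 1.62x → x_m = 49.6551.
Social marginal cost = private MC − MEB = 10.94 + 0.67x.
Set SMC = demand: 10.94 + 0.67x = 188.94 - 1.62x → x* = 77.7293.
Between x* and x_m the wedge demand − SMC runs linearly from 0 to MEB(x_m), so the loss is a triangle.
DWL = ½ × 28.0742 × 64.2899 = 902.4438.

DWL = $902.44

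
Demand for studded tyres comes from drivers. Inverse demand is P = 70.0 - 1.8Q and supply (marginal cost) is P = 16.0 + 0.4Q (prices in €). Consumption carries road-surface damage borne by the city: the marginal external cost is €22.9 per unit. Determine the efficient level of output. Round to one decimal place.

Q* = 14.1

Social marginal benefit = demand − MEC = 47.1 - 1.8Q.
Set SMB = MC: 47.1 - 1.8Q = 16.0 + 0.4Q → Q* = 14.1364.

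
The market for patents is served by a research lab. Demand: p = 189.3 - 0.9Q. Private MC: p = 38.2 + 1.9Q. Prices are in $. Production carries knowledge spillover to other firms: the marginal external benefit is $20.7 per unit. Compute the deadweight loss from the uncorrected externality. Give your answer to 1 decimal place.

Market equilibrium (private): 38.2 + 1.9Q = 189.3 - 0.9Q → Q_m = 53.9643.
Social marginal cost = private MC − MEB = 17.5 + 1.9Q.
Set SMC = demand: 17.5 + 1.9Q = 189.3 - 0.9Q → Q* = 61.3571.
The welfare-loss triangle has base |Q_m − Q*| and height MEB(Q_m) (the vertical gap between SMC and demand is zero at Q* and MEB at Q_m).
DWL = ½ × 7.3928 × 20.7000 = 76.5155.

DWL = $76.5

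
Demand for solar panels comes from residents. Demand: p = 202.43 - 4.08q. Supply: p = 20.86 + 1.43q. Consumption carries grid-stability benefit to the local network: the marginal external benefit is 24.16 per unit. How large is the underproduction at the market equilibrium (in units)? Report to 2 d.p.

Market equilibrium (private): 20.86 + 1.43q = 202.43 - 4.08q → q_m = 32.9528.
Social marginal benefit = demand + MEB = 226.59 - 4.08q.
Set SMB = MC: 226.59 - 4.08q = 20.86 + 1.43q → q* = 37.3376.
Gap = |32.9528 − 37.3376| = 4.3848.

4.38 units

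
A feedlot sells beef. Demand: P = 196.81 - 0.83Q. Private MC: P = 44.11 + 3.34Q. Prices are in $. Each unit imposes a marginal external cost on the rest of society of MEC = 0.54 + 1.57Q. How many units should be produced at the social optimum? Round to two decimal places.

Social marginal cost = private MC + MEC = 44.65 + 4.91Q.
Set SMC = demand: 44.65 + 4.91Q = 196.81 - 0.83Q → Q* = 26.5087.

Q* = 26.51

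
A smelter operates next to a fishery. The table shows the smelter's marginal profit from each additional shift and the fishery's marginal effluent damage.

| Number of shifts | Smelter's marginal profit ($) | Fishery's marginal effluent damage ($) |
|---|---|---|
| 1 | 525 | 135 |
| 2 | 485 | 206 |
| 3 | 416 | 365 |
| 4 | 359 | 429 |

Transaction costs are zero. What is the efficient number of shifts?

3

Bargaining reaches the level where marginal profit last exceeds marginal effluent damage.
That holds through level 3 (416 ≥ 365) but not at 4 (359 < 429).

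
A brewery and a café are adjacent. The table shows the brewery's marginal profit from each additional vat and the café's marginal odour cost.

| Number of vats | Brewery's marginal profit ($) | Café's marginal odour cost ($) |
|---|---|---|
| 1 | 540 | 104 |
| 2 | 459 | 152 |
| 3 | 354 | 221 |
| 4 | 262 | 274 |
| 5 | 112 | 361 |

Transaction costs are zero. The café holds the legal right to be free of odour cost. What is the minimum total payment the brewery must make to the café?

$477

Efficient level: marginal profit ≥ marginal odour cost through level 3, so k* = 3.
With the café holding the right, the brewery must at least compensate total damage at k*: 104 + 152 + 221 = 477.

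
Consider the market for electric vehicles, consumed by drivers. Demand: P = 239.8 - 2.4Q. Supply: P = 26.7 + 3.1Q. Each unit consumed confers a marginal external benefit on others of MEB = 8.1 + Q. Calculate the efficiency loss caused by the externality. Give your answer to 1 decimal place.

DWL = 243.8

Market equilibrium (private): 26.7 + 3.1Q = 239.8 - 2.4Q → Q_m = 38.7455.
Social marginal benefit = demand + MEB = 247.9 - 1.4Q.
Set SMB = MC: 247.9 - 1.4Q = 26.7 + 3.1Q → Q* = 49.1556.
The welfare-loss triangle has base |Q_m − Q*| and height MEB(Q_m) (the vertical gap between SMB and MC is zero at Q* and MEB at Q_m).
DWL = ½ × 10.4101 × 46.8455 = 243.8332.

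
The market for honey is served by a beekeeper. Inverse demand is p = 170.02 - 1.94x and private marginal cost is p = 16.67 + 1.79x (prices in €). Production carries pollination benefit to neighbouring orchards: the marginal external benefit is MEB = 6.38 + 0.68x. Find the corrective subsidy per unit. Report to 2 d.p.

subsidy = €41.99 per unit

Social marginal cost = private MC − MEB = 10.29 + 1.11x.
Set SMC = demand: 10.29 + 1.11x = 170.02 - 1.94x → x* = 52.3705.
The Pigouvian subsidy equals MEB at x*: 6.38 + 0.68×52.3705 = 41.9919.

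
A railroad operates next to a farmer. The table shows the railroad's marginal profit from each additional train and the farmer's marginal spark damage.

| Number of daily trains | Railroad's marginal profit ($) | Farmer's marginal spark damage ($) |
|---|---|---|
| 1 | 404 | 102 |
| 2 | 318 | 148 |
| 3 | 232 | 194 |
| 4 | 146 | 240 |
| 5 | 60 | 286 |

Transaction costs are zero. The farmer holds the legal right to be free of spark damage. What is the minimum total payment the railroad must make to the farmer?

Efficient level: marginal profit ≥ marginal spark damage through level 3, so k* = 3.
With the farmer holding the right, the railroad must at least compensate total damage at k*: 102 + 148 + 194 = 444.

$444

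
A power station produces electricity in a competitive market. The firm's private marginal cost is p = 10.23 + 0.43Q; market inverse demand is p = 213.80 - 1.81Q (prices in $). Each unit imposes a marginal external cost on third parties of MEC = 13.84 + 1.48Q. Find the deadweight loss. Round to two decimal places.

Market equilibrium (private): 10.23 + 0.43Q = 213.80 - 1.81Q → Q_m = 90.8795.
Social marginal cost = private MC + MEC = 24.07 + 1.91Q.
Set SMC = demand: 24.07 + 1.91Q = 213.80 - 1.81Q → Q* = 51.0027.
Between Q* and Q_m the wedge SMC − demand runs linearly from 0 to MEC(Q_m), so the loss is a triangle.
DWL = ½ × 39.8768 × 148.3416 = 2957.6942.

DWL = $2957.69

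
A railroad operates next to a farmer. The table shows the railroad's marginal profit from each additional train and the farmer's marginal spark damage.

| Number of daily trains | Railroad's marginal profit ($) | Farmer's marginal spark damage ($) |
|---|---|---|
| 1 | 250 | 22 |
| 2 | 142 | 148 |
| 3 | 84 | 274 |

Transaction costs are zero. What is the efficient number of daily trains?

Bargaining reaches the level where marginal profit last exceeds marginal spark damage.
That holds through level 1 (250 ≥ 22) but not at 2 (142 < 148).

1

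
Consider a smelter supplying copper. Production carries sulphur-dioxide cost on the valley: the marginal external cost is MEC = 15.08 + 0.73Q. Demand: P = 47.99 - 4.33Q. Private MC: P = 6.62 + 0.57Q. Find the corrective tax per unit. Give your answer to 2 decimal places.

Social marginal cost = private MC + MEC = 21.70 + 1.30Q.
Set SMC = demand: 21.70 + 1.30Q = 47.99 - 4.33Q → Q* = 4.6696.
The Pigouvian tax equals MEC at Q*: 15.08 + 0.73×4.6696 = 18.4888.

tax = 18.49 per unit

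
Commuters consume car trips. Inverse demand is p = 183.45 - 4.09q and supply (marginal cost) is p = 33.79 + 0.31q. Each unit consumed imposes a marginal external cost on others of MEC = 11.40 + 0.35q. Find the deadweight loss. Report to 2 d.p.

DWL = 57.17

Market equilibrium (private): 33.79 + 0.31q = 183.45 - 4.09q → q_m = 34.0136.
Social marginal benefit = demand − MEC = 172.05 - 4.44q.
Set SMB = MC: 172.05 - 4.44q = 33.79 + 0.31q → q* = 29.1074.
Height of the DWL triangle at q_m is MC(q_m) − SMB(q_m) = MEC(q_m) = 23.3048.
DWL = ½ × 4.9062 × 23.3048 = 57.1690.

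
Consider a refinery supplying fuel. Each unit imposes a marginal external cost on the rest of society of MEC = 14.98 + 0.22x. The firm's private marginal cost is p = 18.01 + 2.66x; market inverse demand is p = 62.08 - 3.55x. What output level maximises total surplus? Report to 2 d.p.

x* = 4.52

Social marginal cost = private MC + MEC = 32.99 + 2.88x.
Set SMC = demand: 32.99 + 2.88x = 62.08 - 3.55x → x* = 4.5241.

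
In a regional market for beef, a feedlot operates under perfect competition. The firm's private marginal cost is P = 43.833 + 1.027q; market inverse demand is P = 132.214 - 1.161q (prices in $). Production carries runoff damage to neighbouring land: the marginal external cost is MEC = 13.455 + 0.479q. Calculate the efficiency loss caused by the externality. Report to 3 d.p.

Market equilibrium (private): 43.833 + 1.027q = 132.214 - 1.161q → q_m = 40.3935.
Social marginal cost = private MC + MEC = 57.288 + 1.506q.
Set SMC = demand: 57.288 + 1.506q = 132.214 - 1.161q → q* = 28.0937.
Height of the DWL triangle at q_m is SMC(q_m) − demand(q_m) = MEC(q_m) = 32.8035.
DWL = ½ × 12.2998 × 32.8035 = 201.7382.

DWL = $201.738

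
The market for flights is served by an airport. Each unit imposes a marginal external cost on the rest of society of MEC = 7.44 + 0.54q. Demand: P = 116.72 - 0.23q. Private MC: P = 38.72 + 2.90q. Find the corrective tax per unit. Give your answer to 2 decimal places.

tax = 17.82 per unit

Social marginal cost = private MC + MEC = 46.16 + 3.44q.
Set SMC = demand: 46.16 + 3.44q = 116.72 - 0.23q → q* = 19.2262.
The Pigouvian tax equals MEC at q*: 7.44 + 0.54×19.2262 = 17.8221.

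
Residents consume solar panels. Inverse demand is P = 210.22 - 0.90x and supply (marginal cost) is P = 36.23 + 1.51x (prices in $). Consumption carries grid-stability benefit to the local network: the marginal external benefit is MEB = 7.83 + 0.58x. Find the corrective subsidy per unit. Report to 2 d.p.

Social marginal benefit = demand + MEB = 218.05 - 0.32x.
Set SMB = MC: 218.05 - 0.32x = 36.23 + 1.51x → x* = 99.3552.
The Pigouvian subsidy equals MEB at x*: 7.83 + 0.58×99.3552 = 65.4560.

subsidy = $65.46 per unit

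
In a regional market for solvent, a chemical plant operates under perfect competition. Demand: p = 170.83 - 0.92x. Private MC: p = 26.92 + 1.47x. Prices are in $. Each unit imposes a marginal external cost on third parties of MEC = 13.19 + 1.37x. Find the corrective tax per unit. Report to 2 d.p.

Social marginal cost = private MC + MEC = 40.11 + 2.84x.
Set SMC = demand: 40.11 + 2.84x = 170.83 - 0.92x → x* = 34.7660.
The Pigouvian tax equals MEC at x*: 13.19 + 1.37×34.7660 = 60.8194.

tax = $60.82 per unit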